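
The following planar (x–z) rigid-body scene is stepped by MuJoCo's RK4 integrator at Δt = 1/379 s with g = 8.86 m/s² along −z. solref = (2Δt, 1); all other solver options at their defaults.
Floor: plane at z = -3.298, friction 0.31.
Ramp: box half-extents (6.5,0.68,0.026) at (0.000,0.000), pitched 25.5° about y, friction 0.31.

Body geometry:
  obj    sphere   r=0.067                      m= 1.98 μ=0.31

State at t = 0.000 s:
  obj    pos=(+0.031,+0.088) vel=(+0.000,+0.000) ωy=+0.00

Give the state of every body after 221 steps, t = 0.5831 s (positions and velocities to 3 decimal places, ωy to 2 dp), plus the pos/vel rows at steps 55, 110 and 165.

State at t = 0.5831 s:
  obj    pos=(+0.449,-0.111) vel=(+1.434,-0.684) ωy=+23.71

Key-timestep trajectory:
   step    t(s)  obj.x    obj.z    obj.vx   obj.vz 
     55  0.1451   +0.057  +0.076  +0.357  -0.170
    110  0.2902   +0.135  +0.039  +0.714  -0.340
    165  0.4354   +0.264  -0.023  +1.071  -0.511


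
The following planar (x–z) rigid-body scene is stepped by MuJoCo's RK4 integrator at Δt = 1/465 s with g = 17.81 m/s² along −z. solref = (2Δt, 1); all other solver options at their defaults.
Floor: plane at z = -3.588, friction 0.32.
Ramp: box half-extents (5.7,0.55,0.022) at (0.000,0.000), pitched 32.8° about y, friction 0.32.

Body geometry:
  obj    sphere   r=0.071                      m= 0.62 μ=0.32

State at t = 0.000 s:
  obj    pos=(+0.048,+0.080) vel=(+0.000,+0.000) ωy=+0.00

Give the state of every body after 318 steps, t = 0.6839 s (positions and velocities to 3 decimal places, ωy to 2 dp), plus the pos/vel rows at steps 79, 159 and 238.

State at t = 0.6839 s:
  obj    pos=(+1.403,-0.793) vel=(+3.962,-2.553) ωy=+66.37

Key-timestep trajectory:
   step    t(s)  obj.x    obj.z    obj.vx   obj.vz 
     79  0.1699   +0.132  +0.026  +0.984  -0.634
    159  0.3419   +0.387  -0.139  +1.981  -1.277
    238  0.5118   +0.807  -0.409  +2.965  -1.911


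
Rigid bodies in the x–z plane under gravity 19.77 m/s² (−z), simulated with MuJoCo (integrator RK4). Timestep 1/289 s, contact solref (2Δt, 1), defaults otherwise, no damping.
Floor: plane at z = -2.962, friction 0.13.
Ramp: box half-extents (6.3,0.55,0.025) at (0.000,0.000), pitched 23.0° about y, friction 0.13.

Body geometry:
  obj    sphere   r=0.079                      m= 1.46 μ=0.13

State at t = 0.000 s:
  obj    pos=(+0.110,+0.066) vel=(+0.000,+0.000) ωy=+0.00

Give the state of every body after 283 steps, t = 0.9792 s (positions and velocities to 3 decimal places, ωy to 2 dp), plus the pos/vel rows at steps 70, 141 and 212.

State at t = 0.9792 s:
  obj    pos=(+2.546,-0.968) vel=(+4.974,-2.111) ωy=+68.38

Key-timestep trajectory:
   step    t(s)  obj.x    obj.z    obj.vx   obj.vz 
     70  0.2422   +0.259  +0.003  +1.231  -0.522
    141  0.4879   +0.715  -0.190  +2.478  -1.052
    212  0.7336   +1.477  -0.514  +3.726  -1.582


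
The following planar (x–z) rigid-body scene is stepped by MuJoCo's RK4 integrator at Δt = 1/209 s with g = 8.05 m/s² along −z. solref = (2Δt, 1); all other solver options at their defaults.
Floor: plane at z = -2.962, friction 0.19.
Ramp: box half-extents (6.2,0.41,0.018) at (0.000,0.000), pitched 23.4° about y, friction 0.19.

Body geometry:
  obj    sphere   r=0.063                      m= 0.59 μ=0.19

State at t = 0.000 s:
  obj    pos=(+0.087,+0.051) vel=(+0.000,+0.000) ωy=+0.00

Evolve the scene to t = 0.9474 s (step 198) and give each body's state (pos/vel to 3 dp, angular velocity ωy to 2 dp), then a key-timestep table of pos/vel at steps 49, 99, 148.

State at t = 0.9474 s:
  obj    pos=(+1.028,-0.356) vel=(+1.986,-0.859) ωy=+34.33

Key-timestep trajectory:
   step    t(s)  obj.x    obj.z    obj.vx   obj.vz 
     49  0.2344   +0.145  +0.026  +0.491  -0.213
     99  0.4737   +0.322  -0.051  +0.993  -0.430
    148  0.7081   +0.613  -0.177  +1.484  -0.642


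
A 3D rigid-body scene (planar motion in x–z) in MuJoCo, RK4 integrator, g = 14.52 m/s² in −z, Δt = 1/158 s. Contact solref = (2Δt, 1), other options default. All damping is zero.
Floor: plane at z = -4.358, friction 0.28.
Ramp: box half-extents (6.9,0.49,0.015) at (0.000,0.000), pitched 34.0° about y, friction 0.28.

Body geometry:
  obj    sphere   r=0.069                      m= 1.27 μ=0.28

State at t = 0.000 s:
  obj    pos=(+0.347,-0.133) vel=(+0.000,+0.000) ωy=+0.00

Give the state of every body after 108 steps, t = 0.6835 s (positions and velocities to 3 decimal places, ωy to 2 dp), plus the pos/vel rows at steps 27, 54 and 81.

State at t = 0.6835 s:
  obj    pos=(+1.471,-0.891) vel=(+3.287,-2.217) ωy=+57.43

Key-timestep trajectory:
   step    t(s)  obj.x    obj.z    obj.vx   obj.vz 
     27  0.1709   +0.417  -0.180  +0.822  -0.555
     54  0.3418   +0.628  -0.322  +1.644  -1.109
     81  0.5127   +0.979  -0.559  +2.465  -1.663


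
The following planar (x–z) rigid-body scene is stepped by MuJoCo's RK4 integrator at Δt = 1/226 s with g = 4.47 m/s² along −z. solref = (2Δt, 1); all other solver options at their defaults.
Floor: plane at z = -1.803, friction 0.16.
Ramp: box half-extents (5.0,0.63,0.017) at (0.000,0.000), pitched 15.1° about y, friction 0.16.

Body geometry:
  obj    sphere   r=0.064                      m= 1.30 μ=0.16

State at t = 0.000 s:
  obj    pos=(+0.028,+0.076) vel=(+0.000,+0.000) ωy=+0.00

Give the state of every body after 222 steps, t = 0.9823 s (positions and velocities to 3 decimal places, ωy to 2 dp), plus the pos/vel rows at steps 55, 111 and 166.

State at t = 0.9823 s:
  obj    pos=(+0.416,-0.028) vel=(+0.789,-0.213) ωy=+12.76

Key-timestep trajectory:
   step    t(s)  obj.x    obj.z    obj.vx   obj.vz 
     55  0.2434   +0.052  +0.070  +0.195  -0.053
    111  0.4912   +0.125  +0.050  +0.394  -0.106
    166  0.7345   +0.245  +0.018  +0.590  -0.159


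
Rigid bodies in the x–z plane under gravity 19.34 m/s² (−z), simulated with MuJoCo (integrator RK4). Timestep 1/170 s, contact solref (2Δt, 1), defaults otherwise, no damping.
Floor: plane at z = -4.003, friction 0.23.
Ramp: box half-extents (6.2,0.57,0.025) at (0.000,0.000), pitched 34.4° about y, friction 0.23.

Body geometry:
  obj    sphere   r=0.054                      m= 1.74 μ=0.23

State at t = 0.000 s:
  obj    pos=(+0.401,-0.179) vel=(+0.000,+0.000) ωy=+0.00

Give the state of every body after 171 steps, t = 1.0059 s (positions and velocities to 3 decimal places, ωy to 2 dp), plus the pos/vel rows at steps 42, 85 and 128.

State at t = 1.0059 s:
  obj    pos=(+3.660,-2.410) vel=(+6.478,-4.436) ωy=+145.33

Key-timestep trajectory:
   step    t(s)  obj.x    obj.z    obj.vx   obj.vz 
     42  0.2471   +0.598  -0.314  +1.592  -1.090
     85  0.5000   +1.206  -0.730  +3.221  -2.205
    128  0.7529   +2.227  -1.429  +4.849  -3.321


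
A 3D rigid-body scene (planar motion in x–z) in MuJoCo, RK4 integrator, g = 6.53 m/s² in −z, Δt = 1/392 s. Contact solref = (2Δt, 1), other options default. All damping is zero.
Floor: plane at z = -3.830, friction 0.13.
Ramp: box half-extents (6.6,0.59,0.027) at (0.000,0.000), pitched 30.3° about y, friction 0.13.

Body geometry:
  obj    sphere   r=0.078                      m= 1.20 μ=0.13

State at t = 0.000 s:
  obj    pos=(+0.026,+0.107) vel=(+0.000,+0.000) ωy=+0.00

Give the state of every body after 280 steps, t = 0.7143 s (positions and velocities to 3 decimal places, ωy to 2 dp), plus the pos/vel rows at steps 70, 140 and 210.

State at t = 0.7143 s:
  obj    pos=(+0.590,-0.223) vel=(+1.579,-0.926) ωy=+16.77

Key-timestep trajectory:
   step    t(s)  obj.x    obj.z    obj.vx   obj.vz 
     70  0.1786   +0.061  +0.086  +0.395  -0.230
    140  0.3571   +0.167  +0.024  +0.792  -0.456
    210  0.5357   +0.343  -0.079  +1.182  -0.700


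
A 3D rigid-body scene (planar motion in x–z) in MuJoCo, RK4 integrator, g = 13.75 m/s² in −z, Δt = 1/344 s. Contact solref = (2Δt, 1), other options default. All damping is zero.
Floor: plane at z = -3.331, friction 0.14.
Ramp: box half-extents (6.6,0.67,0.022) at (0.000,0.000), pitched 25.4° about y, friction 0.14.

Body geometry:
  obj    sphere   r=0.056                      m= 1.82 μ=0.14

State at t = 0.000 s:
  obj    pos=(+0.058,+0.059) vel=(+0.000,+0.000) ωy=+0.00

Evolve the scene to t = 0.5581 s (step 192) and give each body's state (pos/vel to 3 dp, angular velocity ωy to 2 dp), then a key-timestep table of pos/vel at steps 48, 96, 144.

State at t = 0.5581 s:
  obj    pos=(+0.651,-0.223) vel=(+2.124,-1.009) ωy=+41.97

Key-timestep trajectory:
   step    t(s)  obj.x    obj.z    obj.vx   obj.vz 
     48  0.1395   +0.095  +0.041  +0.531  -0.252
     96  0.2791   +0.206  -0.012  +1.062  -0.504
    144  0.4186   +0.391  -0.100  +1.593  -0.757


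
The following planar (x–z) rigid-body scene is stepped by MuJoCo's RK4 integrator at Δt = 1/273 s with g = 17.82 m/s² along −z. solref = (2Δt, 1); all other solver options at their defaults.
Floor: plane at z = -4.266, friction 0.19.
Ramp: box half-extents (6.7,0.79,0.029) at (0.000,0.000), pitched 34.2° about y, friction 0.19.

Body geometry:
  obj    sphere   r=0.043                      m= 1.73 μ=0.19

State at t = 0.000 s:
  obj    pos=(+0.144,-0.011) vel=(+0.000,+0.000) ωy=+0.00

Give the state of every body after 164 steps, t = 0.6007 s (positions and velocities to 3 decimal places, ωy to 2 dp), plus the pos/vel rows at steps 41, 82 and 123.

State at t = 0.6007 s:
  obj    pos=(+1.222,-0.743) vel=(+3.592,-2.426) ωy=+97.81

Key-timestep trajectory:
   step    t(s)  obj.x    obj.z    obj.vx   obj.vz 
     41  0.1502   +0.212  -0.057  +0.901  -0.602
     82  0.3004   +0.414  -0.194  +1.798  -1.209
    123  0.4505   +0.750  -0.423  +2.692  -1.824


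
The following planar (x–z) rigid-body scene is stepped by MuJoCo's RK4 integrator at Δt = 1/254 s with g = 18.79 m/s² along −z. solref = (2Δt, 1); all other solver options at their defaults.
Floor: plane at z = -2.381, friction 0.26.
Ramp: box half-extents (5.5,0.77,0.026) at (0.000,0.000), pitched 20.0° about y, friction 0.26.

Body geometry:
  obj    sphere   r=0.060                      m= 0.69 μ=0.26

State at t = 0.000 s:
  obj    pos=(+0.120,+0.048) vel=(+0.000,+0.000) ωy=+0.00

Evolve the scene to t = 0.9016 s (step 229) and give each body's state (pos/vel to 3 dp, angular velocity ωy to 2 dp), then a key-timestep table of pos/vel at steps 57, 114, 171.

State at t = 0.9016 s:
  obj    pos=(+1.873,-0.590) vel=(+3.889,-1.416) ωy=+68.97

Key-timestep trajectory:
   step    t(s)  obj.x    obj.z    obj.vx   obj.vz 
     57  0.2244   +0.229  +0.008  +0.968  -0.352
    114  0.4488   +0.555  -0.110  +1.936  -0.705
    171  0.6732   +1.098  -0.308  +2.904  -1.057


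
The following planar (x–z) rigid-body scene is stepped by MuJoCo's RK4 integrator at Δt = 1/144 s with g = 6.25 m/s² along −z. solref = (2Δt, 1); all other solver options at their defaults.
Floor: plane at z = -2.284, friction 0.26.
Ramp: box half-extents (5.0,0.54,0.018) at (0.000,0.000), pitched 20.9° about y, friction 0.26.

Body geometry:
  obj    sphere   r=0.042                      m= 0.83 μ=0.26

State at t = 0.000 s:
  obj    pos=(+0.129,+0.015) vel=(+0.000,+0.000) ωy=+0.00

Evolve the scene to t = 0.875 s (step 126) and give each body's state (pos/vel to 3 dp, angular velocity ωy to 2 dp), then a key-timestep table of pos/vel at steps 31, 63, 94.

State at t = 0.875 s:
  obj    pos=(+0.699,-0.203) vel=(+1.302,-0.497) ωy=+33.17

Key-timestep trajectory:
   step    t(s)  obj.x    obj.z    obj.vx   obj.vz 
     31  0.2153   +0.164  +0.002  +0.320  -0.122
     63  0.4375   +0.271  -0.039  +0.651  -0.249
     94  0.6528   +0.446  -0.106  +0.971  -0.371


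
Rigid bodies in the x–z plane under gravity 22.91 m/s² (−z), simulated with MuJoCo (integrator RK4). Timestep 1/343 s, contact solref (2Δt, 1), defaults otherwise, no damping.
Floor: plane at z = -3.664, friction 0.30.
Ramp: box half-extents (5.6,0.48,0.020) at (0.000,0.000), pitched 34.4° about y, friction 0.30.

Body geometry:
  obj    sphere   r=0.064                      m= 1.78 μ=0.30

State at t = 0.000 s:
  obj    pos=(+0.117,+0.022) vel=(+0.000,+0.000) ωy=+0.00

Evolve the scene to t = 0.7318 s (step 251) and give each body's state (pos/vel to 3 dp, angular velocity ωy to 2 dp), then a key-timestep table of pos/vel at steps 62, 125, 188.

State at t = 0.7318 s:
  obj    pos=(+2.160,-1.377) vel=(+5.583,-3.822) ωy=+105.69

Key-timestep trajectory:
   step    t(s)  obj.x    obj.z    obj.vx   obj.vz 
     62  0.1808   +0.242  -0.064  +1.379  -0.944
    125  0.3644   +0.624  -0.325  +2.780  -1.904
    188  0.5481   +1.263  -0.763  +4.181  -2.863


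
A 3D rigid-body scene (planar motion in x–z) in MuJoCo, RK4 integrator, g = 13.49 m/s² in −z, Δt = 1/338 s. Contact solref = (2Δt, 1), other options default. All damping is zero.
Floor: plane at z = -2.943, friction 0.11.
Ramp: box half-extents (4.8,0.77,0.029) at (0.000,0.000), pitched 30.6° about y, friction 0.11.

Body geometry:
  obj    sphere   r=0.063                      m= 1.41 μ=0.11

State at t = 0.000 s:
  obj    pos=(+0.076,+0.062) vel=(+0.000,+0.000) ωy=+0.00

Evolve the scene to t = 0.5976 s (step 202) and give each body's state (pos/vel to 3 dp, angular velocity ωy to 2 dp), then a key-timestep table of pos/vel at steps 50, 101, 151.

State at t = 0.5976 s:
  obj    pos=(+0.935,-0.446) vel=(+2.876,-1.699) ωy=+30.29

Key-timestep trajectory:
   step    t(s)  obj.x    obj.z    obj.vx   obj.vz 
     50  0.1479   +0.129  +0.031  +0.711  -0.422
    101  0.2988   +0.291  -0.065  +1.432  -0.862
    151  0.4467   +0.556  -0.222  +2.157  -1.255


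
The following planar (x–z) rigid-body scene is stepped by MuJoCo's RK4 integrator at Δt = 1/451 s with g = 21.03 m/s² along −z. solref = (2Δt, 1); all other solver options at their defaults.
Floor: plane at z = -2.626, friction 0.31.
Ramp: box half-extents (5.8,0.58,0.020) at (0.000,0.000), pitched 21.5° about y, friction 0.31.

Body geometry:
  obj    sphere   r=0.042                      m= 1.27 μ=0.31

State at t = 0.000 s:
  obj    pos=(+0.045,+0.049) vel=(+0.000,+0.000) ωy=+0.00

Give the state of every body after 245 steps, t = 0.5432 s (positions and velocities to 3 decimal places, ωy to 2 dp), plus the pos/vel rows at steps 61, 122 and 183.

State at t = 0.5432 s:
  obj    pos=(+0.801,-0.249) vel=(+2.783,-1.096) ωy=+71.20

Key-timestep trajectory:
   step    t(s)  obj.x    obj.z    obj.vx   obj.vz 
     61  0.1353   +0.092  +0.030  +0.693  -0.273
    122  0.2705   +0.232  -0.025  +1.386  -0.546
    183  0.4058   +0.467  -0.117  +2.079  -0.819


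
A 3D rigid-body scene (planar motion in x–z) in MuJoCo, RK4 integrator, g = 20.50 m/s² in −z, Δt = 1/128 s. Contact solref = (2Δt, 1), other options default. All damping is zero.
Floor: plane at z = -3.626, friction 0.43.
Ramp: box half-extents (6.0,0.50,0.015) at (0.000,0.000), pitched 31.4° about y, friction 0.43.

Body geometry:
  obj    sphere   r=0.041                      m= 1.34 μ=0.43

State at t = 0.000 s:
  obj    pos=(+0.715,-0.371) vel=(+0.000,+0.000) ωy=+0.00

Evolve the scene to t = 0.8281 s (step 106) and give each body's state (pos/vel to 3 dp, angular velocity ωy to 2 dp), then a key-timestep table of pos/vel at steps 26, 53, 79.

State at t = 0.8281 s:
  obj    pos=(+2.948,-1.734) vel=(+5.391,-3.291) ωy=+154.08

Key-timestep trajectory:
   step    t(s)  obj.x    obj.z    obj.vx   obj.vz 
     26  0.2031   +0.849  -0.453  +1.323  -0.807
     53  0.4141   +1.273  -0.712  +2.696  -1.646
     79  0.6172   +1.955  -1.128  +4.018  -2.453


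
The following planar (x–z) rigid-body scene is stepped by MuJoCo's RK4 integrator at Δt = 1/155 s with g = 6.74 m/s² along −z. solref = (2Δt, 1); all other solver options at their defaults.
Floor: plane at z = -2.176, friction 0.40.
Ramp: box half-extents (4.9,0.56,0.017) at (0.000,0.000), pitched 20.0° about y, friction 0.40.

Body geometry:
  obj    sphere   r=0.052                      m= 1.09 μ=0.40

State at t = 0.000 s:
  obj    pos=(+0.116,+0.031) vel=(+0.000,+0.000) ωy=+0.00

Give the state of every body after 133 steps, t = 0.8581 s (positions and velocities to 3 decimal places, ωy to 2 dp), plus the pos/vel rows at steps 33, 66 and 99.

State at t = 0.8581 s:
  obj    pos=(+0.686,-0.176) vel=(+1.328,-0.483) ωy=+27.16

Key-timestep trajectory:
   step    t(s)  obj.x    obj.z    obj.vx   obj.vz 
     33  0.2129   +0.151  +0.018  +0.330  -0.120
     66  0.4258   +0.256  -0.020  +0.659  -0.240
     99  0.6387   +0.432  -0.084  +0.988  -0.360


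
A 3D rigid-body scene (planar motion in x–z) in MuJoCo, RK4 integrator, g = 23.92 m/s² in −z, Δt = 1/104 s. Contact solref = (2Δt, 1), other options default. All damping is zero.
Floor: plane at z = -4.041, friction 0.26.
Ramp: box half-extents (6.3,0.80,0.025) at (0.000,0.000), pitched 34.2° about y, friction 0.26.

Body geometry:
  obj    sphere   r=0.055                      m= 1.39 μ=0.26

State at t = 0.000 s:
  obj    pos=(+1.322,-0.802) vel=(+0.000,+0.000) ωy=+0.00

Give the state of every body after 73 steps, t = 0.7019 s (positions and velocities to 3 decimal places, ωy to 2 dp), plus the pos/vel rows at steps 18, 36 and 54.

State at t = 0.7019 s:
  obj    pos=(+3.280,-2.132) vel=(+5.576,-3.790) ωy=+122.48

Key-timestep trajectory:
   step    t(s)  obj.x    obj.z    obj.vx   obj.vz 
     18  0.1731   +1.441  -0.883  +1.376  -0.935
     36  0.3462   +1.798  -1.126  +2.751  -1.869
     54  0.5192   +2.393  -1.530  +4.125  -2.804


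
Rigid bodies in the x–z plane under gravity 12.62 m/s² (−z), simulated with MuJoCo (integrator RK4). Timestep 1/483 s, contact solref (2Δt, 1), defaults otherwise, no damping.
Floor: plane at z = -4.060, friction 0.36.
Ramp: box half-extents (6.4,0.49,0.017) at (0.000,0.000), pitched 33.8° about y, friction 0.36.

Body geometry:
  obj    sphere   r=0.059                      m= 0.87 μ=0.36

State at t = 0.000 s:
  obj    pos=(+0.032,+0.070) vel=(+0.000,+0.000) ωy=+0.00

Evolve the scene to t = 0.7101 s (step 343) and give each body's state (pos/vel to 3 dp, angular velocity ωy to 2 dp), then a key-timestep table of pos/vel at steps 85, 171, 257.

State at t = 0.7101 s:
  obj    pos=(+1.083,-0.633) vel=(+2.959,-1.981) ωy=+60.35

Key-timestep trajectory:
   step    t(s)  obj.x    obj.z    obj.vx   obj.vz 
     85  0.1760   +0.097  +0.027  +0.733  -0.491
    171  0.3540   +0.293  -0.105  +1.475  -0.988
    257  0.5321   +0.622  -0.325  +2.217  -1.484


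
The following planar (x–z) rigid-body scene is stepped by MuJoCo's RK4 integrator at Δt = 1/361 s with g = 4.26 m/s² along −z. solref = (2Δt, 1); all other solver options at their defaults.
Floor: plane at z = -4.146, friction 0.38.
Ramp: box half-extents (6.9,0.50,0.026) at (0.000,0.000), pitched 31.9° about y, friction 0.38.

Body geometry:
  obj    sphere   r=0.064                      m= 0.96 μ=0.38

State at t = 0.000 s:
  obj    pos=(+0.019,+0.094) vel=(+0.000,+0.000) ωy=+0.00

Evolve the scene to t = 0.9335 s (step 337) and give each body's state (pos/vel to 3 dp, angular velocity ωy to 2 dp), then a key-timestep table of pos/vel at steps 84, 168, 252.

State at t = 0.9335 s:
  obj    pos=(+0.614,-0.276) vel=(+1.274,-0.793) ωy=+23.45

Key-timestep trajectory:
   step    t(s)  obj.x    obj.z    obj.vx   obj.vz 
     84  0.2327   +0.056  +0.071  +0.318  -0.198
    168  0.4654   +0.167  +0.002  +0.635  -0.395
    252  0.6981   +0.352  -0.113  +0.953  -0.593


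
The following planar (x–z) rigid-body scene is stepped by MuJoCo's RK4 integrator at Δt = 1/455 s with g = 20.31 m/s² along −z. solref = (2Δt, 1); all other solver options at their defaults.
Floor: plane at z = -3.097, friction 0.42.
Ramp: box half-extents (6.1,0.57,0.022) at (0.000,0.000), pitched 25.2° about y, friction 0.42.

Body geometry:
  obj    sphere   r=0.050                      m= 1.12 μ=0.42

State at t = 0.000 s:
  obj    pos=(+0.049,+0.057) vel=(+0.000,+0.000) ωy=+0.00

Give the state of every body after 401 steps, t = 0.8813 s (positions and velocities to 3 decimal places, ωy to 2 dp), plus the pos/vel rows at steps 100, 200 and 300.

State at t = 0.8813 s:
  obj    pos=(+2.219,-0.965) vel=(+4.926,-2.318) ωy=+108.87

Key-timestep trajectory:
   step    t(s)  obj.x    obj.z    obj.vx   obj.vz 
    100  0.2198   +0.184  -0.007  +1.228  -0.578
    200  0.4396   +0.589  -0.198  +2.457  -1.156
    300  0.6593   +1.264  -0.515  +3.685  -1.734


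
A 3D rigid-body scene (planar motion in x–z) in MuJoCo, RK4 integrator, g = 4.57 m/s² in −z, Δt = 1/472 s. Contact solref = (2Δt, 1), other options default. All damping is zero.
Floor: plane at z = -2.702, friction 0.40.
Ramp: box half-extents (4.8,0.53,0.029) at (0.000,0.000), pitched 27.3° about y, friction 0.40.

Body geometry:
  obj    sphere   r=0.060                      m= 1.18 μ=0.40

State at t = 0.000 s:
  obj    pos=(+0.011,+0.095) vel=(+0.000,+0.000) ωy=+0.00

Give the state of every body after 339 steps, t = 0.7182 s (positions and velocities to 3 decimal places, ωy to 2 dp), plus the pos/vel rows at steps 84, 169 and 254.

State at t = 0.7182 s:
  obj    pos=(+0.354,-0.083) vel=(+0.956,-0.493) ωy=+17.92

Key-timestep trajectory:
   step    t(s)  obj.x    obj.z    obj.vx   obj.vz 
     84  0.1780   +0.032  +0.084  +0.237  -0.122
    169  0.3581   +0.096  +0.051  +0.476  -0.246
    254  0.5381   +0.204  -0.005  +0.716  -0.370


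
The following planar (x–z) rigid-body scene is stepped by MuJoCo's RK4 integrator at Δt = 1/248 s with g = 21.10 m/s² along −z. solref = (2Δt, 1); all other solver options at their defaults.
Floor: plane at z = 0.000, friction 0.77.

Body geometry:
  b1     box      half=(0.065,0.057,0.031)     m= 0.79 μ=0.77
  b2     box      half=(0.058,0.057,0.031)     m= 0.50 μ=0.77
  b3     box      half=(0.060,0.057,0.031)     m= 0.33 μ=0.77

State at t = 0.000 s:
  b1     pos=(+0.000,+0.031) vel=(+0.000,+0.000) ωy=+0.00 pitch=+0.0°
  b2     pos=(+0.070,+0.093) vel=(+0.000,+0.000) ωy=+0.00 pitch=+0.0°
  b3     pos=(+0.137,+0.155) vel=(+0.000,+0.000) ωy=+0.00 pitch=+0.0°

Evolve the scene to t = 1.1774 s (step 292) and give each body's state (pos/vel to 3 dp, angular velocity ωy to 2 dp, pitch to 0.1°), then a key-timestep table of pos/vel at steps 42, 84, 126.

State at t = 1.1774 s:
  b1     pos=(+0.000,+0.031) vel=(+0.000,+0.000) ωy=+0.00 pitch=+0.0°
  b2     pos=(+0.123,+0.058) vel=(+0.000,+0.000) ωy=+0.00 pitch=+90.0°
  b3     pos=(+0.241,+0.060) vel=(+0.000,+0.000) ωy=+0.00 pitch=+90.0°

Key-timestep trajectory:
   step    t(s)  b1.x    b1.z    b1.vx   b1.vz   b2.x    b2.z    b2.vx   b2.vz   b3.x    b3.z    b3.vx   b3.vz 
     42  0.1694   +0.000  +0.031  +0.000  +0.000   +0.111  +0.062  +0.419  -0.022   +0.197  +0.066  +0.248  +0.090
     84  0.3387   +0.000  +0.031  +0.000  +0.000   +0.123  +0.058  +0.007  +0.019   +0.254  +0.065  +0.070  +0.019
    126  0.5081   +0.000  +0.031  +0.000  +0.000   +0.123  +0.058  +0.000  +0.000   +0.239  +0.061  +0.167  -0.077


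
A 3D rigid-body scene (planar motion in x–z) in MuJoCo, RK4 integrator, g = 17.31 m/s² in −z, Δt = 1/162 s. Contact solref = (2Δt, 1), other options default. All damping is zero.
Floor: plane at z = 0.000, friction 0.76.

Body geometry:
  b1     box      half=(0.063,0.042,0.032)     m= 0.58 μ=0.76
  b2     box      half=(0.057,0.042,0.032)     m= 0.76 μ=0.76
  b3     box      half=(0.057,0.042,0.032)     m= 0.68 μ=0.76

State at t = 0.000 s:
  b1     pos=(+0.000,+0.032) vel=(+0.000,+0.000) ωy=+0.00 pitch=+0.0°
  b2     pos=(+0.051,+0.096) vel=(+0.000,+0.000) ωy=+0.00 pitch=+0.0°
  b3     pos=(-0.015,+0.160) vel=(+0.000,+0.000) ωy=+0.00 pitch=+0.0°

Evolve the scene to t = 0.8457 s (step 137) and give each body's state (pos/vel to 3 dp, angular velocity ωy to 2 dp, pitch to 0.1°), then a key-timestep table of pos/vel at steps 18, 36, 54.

State at t = 0.8457 s:
  b1     pos=(+0.000,+0.032) vel=(+0.000,+0.000) ωy=+0.00 pitch=+0.0°
  b2     pos=(+0.051,+0.096) vel=(+0.000,+0.000) ωy=+0.00 pitch=+0.1°
  b3     pos=(-0.148,+0.032) vel=(+0.000,+0.000) ωy=+0.00 pitch=+180.0°

Key-timestep trajectory:
   step    t(s)  b1.x    b1.z    b1.vx   b1.vz   b2.x    b2.z    b2.vx   b2.vz   b3.x    b3.z    b3.vx   b3.vz 
     18  0.1111   +0.000  +0.032  +0.001  +0.000   +0.051  +0.096  +0.002  +0.001   -0.028  +0.152  -0.254  -0.237
     36  0.2222   +0.000  +0.032  +0.000  +0.000   +0.051  +0.096  -0.001  +0.000   -0.075  +0.119  -0.618  -0.109
     54  0.3333   +0.000  +0.032  +0.000  +0.000   +0.051  +0.096  +0.000  +0.000   -0.147  +0.028  -0.482  -0.980


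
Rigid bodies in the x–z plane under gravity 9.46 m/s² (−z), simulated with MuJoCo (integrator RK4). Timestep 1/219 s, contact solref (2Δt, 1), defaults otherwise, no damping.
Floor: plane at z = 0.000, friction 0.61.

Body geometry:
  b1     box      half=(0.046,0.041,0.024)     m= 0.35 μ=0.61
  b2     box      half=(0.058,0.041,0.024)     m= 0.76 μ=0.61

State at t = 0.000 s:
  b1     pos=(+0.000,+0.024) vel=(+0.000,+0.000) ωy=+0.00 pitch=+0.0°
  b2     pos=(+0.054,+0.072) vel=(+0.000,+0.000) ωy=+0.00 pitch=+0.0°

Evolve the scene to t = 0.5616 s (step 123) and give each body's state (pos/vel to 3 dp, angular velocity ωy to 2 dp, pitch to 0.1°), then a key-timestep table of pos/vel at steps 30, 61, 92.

State at t = 0.5616 s:
  b1     pos=(-0.001,+0.024) vel=(-0.001,+0.000) ωy=+0.00 pitch=+0.0°
  b2     pos=(+0.069,+0.058) vel=(+0.000,+0.000) ωy=-0.01 pitch=+46.3°

Key-timestep trajectory:
   step    t(s)  b1.x    b1.z    b1.vx   b1.vz   b2.x    b2.z    b2.vx   b2.vz 
     30  0.1370   +0.000  +0.024  +0.000  +0.000   +0.063  +0.066  +0.140  -0.129
     61  0.2785   +0.000  +0.024  +0.000  +0.000   +0.078  +0.061  +0.003  +0.000
     92  0.4201   -0.001  +0.024  +0.000  +0.003   +0.068  +0.059  +0.044  -0.038


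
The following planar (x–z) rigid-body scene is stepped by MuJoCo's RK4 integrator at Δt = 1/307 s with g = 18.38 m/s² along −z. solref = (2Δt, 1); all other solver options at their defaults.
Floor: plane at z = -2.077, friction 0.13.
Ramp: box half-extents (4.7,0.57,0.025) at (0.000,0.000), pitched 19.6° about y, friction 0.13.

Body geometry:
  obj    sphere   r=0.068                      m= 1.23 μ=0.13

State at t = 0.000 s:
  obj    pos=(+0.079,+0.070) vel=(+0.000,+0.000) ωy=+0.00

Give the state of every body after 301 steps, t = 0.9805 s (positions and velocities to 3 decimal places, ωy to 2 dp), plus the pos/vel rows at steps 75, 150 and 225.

State at t = 0.9805 s:
  obj    pos=(+2.074,-0.640) vel=(+4.068,-1.449) ωy=+63.49

Key-timestep trajectory:
   step    t(s)  obj.x    obj.z    obj.vx   obj.vz 
     75  0.2443   +0.203  +0.026  +1.014  -0.361
    150  0.4886   +0.575  -0.106  +2.027  -0.722
    225  0.7329   +1.194  -0.326  +3.041  -1.083


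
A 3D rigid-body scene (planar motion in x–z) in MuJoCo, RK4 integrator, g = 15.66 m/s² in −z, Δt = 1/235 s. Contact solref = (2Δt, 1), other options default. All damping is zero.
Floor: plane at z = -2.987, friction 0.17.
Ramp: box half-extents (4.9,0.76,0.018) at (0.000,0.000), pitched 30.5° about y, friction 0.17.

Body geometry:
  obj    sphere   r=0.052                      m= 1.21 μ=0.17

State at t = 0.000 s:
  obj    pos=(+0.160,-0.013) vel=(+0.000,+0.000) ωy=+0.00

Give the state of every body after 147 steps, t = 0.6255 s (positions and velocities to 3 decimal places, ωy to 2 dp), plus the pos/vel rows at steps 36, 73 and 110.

State at t = 0.6255 s:
  obj    pos=(+1.117,-0.577) vel=(+3.060,-1.803) ωy=+68.26

Key-timestep trajectory:
   step    t(s)  obj.x    obj.z    obj.vx   obj.vz 
     36  0.1532   +0.217  -0.047  +0.750  -0.442
     73  0.3106   +0.396  -0.152  +1.520  -0.895
    110  0.4681   +0.696  -0.329  +2.290  -1.349


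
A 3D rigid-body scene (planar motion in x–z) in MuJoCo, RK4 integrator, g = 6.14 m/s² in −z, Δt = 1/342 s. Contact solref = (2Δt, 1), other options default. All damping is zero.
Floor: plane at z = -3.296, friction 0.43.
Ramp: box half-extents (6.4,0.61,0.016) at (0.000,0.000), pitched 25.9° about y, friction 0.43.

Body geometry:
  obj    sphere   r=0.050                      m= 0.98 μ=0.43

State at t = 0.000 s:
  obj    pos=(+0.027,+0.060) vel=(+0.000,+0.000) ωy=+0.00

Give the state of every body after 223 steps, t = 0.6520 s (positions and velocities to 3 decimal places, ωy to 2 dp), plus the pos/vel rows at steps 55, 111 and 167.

State at t = 0.6520 s:
  obj    pos=(+0.393,-0.118) vel=(+1.124,-0.546) ωy=+24.98

Key-timestep trajectory:
   step    t(s)  obj.x    obj.z    obj.vx   obj.vz 
     55  0.1608   +0.049  +0.049  +0.277  -0.135
    111  0.3246   +0.118  +0.016  +0.559  -0.272
    167  0.4883   +0.233  -0.040  +0.842  -0.409


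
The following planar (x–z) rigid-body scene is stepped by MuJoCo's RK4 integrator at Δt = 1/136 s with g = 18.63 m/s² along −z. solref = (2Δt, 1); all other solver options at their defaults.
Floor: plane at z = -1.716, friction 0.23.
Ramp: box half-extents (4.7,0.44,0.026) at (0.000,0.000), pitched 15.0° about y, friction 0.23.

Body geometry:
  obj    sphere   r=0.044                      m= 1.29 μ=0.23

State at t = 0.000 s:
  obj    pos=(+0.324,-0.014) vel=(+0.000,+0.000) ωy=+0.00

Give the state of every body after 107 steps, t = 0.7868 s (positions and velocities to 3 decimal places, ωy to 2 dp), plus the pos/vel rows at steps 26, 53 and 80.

State at t = 0.7868 s:
  obj    pos=(+1.354,-0.290) vel=(+2.617,-0.701) ωy=+61.56

Key-timestep trajectory:
   step    t(s)  obj.x    obj.z    obj.vx   obj.vz 
     26  0.1912   +0.385  -0.031  +0.636  -0.170
     53  0.3897   +0.577  -0.082  +1.296  -0.347
     80  0.5882   +0.900  -0.169  +1.957  -0.524


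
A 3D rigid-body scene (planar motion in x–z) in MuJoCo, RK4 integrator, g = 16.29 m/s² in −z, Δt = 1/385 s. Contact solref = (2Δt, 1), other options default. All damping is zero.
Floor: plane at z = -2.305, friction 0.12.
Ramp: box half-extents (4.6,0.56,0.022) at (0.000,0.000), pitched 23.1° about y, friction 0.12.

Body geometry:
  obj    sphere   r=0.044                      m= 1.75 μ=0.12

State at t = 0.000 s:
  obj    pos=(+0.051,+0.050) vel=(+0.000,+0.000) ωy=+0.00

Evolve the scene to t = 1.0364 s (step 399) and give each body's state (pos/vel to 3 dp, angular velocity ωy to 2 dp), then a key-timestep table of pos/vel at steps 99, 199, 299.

State at t = 1.0364 s:
  obj    pos=(+2.320,-0.918) vel=(+4.376,-1.877) ωy=+105.76

Key-timestep trajectory:
   step    t(s)  obj.x    obj.z    obj.vx   obj.vz 
     99  0.2571   +0.191  -0.010  +1.088  -0.460
    199  0.5169   +0.616  -0.191  +2.181  -0.943
    299  0.7766   +1.325  -0.494  +3.279  -1.410


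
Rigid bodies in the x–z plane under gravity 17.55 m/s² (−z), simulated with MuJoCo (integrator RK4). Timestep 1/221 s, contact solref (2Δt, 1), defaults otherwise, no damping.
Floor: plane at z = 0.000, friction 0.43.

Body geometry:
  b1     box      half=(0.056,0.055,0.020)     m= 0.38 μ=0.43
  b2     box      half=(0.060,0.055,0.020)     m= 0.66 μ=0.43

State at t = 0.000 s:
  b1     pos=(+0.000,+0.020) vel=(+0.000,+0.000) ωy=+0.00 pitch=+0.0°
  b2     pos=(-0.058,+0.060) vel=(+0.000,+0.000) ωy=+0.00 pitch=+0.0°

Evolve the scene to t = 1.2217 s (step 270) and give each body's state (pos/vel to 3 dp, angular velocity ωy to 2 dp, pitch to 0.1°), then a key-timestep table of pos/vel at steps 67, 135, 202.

State at t = 1.2217 s:
  b1     pos=(+0.001,+0.020) vel=(+0.001,+0.000) ωy=+0.00 pitch=+0.0°
  b2     pos=(-0.077,+0.050) vel=(-0.001,-0.001) ωy=+0.02 pitch=-33.3°

Key-timestep trajectory:
   step    t(s)  b1.x    b1.z    b1.vx   b1.vz   b2.x    b2.z    b2.vx   b2.vz 
     67  0.3032   +0.000  +0.020  +0.000  +0.003   -0.071  +0.054  -0.088  -0.078
    135  0.6109   +0.000  +0.020  +0.001  +0.000   -0.075  +0.051  -0.011  +0.002
    202  0.9140   +0.001  +0.020  +0.001  +0.000   -0.076  +0.050  -0.001  -0.001


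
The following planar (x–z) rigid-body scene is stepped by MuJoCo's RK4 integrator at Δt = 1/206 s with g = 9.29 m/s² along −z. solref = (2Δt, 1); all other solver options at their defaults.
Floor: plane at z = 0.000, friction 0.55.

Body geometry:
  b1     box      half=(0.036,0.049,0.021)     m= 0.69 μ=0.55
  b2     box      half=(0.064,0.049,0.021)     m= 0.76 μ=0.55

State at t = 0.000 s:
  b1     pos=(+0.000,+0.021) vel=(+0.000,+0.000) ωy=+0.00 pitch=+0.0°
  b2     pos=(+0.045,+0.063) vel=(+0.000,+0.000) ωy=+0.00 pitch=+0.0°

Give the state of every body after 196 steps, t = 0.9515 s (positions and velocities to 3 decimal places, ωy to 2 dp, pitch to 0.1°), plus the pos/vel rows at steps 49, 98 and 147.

State at t = 0.9515 s:
  b1     pos=(+0.000,+0.021) vel=(+0.000,+0.000) ωy=+0.00 pitch=+0.0°
  b2     pos=(+0.055,+0.054) vel=(+0.000,+0.000) ωy=-0.01 pitch=+35.0°

Key-timestep trajectory:
   step    t(s)  b1.x    b1.z    b1.vx   b1.vz   b2.x    b2.z    b2.vx   b2.vz 
     49  0.2379   +0.000  +0.021  -0.002  +0.000   +0.055  +0.054  -0.006  +0.013
     98  0.4757   +0.000  +0.021  +0.000  +0.000   +0.055  +0.054  +0.000  +0.000
    147  0.7136   +0.000  +0.021  +0.000  +0.000   +0.055  +0.054  +0.000  +0.000


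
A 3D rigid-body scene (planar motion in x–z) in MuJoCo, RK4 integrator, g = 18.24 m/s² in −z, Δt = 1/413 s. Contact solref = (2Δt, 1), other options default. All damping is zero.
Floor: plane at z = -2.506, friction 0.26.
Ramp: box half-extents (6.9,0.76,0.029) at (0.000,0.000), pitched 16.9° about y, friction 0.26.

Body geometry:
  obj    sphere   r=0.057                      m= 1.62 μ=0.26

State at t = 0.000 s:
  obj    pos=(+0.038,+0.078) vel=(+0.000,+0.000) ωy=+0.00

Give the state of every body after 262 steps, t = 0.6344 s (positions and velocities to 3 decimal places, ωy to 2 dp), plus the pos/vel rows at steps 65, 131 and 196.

State at t = 0.6344 s:
  obj    pos=(+0.767,-0.143) vel=(+2.299,-0.698) ωy=+42.15

Key-timestep trajectory:
   step    t(s)  obj.x    obj.z    obj.vx   obj.vz 
     65  0.1574   +0.083  +0.065  +0.570  -0.173
    131  0.3172   +0.220  +0.023  +1.150  -0.349
    196  0.4746   +0.446  -0.046  +1.720  -0.523


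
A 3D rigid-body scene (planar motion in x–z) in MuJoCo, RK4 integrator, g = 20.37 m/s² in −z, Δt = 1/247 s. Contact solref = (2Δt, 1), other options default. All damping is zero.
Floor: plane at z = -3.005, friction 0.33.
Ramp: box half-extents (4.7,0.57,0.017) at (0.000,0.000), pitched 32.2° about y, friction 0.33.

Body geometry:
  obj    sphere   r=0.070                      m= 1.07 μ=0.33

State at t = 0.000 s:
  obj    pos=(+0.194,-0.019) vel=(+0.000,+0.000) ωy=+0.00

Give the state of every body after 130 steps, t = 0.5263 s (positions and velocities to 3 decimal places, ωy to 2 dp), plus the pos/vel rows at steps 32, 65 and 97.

State at t = 0.5263 s:
  obj    pos=(+1.103,-0.592) vel=(+3.453,-2.175) ωy=+58.28

Key-timestep trajectory:
   step    t(s)  obj.x    obj.z    obj.vx   obj.vz 
     32  0.1296   +0.249  -0.054  +0.850  -0.535
     65  0.2632   +0.421  -0.162  +1.727  -1.087
     97  0.3927   +0.700  -0.338  +2.577  -1.623


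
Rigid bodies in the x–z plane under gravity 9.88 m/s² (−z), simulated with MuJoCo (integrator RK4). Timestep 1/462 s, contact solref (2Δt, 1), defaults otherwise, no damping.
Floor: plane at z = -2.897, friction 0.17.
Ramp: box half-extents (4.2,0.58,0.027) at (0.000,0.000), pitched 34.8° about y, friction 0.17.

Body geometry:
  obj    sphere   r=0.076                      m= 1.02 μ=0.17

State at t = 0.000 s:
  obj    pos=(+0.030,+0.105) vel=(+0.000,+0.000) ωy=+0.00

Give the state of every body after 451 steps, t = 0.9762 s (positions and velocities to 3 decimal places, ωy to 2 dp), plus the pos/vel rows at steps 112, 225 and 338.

State at t = 0.9762 s:
  obj    pos=(+1.696,-1.053) vel=(+3.422,-2.357) ωy=+44.38

Key-timestep trajectory:
   step    t(s)  obj.x    obj.z    obj.vx   obj.vz 
    112  0.2424   +0.133  +0.033  +0.847  -0.591
    225  0.4870   +0.445  -0.184  +1.702  -1.187
    338  0.7316   +0.966  -0.546  +2.564  -1.768


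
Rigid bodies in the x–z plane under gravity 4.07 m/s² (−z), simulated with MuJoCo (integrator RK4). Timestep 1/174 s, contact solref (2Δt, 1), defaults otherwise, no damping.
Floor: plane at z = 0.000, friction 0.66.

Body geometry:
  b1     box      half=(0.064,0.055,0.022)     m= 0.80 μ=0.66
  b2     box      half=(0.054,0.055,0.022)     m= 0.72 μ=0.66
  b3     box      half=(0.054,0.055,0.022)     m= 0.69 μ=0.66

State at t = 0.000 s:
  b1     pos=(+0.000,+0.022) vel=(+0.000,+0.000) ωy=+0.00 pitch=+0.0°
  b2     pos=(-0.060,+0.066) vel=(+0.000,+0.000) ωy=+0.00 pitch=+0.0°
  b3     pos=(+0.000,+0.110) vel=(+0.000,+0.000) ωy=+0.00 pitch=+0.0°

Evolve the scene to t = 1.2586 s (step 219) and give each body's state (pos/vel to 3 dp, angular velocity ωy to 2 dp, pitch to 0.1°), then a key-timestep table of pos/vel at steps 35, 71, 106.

State at t = 1.2586 s:
  b1     pos=(+0.000,+0.022) vel=(+0.000,+0.000) ωy=+0.00 pitch=+0.0°
  b2     pos=(-0.060,+0.066) vel=(+0.000,+0.000) ωy=+0.00 pitch=+0.0°
  b3     pos=(+0.014,+0.098) vel=(+0.000,+0.000) ωy=-0.01 pitch=+46.3°

Key-timestep trajectory:
   step    t(s)  b1.x    b1.z    b1.vx   b1.vz   b2.x    b2.z    b2.vx   b2.vz   b3.x    b3.z    b3.vx   b3.vz 
     35  0.2011   +0.000  +0.022  +0.000  +0.000   -0.060  +0.066  +0.000  +0.000   +0.007  +0.106  +0.077  -0.057
     71  0.4080   +0.000  +0.022  +0.000  +0.000   -0.060  +0.066  +0.000  +0.000   +0.023  +0.101  +0.026  +0.005
    106  0.6092   +0.000  +0.022  +0.000  +0.000   -0.060  +0.066  +0.000  +0.000   +0.016  +0.099  -0.105  -0.037


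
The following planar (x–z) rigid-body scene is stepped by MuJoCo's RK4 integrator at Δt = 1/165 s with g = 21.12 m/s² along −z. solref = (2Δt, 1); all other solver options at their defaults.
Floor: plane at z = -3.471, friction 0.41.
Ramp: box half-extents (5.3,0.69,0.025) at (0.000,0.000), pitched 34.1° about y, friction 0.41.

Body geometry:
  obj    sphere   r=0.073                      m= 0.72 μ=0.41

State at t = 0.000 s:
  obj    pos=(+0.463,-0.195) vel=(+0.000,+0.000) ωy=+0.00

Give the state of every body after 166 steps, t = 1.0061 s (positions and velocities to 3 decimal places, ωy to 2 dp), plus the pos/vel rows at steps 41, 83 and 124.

State at t = 1.0061 s:
  obj    pos=(+4.007,-2.595) vel=(+7.046,-4.770) ωy=+116.54

Key-timestep trajectory:
   step    t(s)  obj.x    obj.z    obj.vx   obj.vz 
     41  0.2485   +0.679  -0.342  +1.741  -1.178
     83  0.5030   +1.349  -0.795  +3.523  -2.385
    124  0.7515   +2.441  -1.534  +5.263  -3.563


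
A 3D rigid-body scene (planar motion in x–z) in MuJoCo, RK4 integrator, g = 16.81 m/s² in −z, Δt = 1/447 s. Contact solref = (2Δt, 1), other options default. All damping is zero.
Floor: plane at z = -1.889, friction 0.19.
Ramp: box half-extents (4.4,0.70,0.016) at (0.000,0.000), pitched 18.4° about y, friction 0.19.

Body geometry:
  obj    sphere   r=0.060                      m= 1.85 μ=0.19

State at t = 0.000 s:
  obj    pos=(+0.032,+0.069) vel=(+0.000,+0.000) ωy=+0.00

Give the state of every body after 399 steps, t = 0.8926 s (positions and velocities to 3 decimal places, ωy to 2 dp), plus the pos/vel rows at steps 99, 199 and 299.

State at t = 0.8926 s:
  obj    pos=(+1.465,-0.407) vel=(+3.210,-1.068) ωy=+56.38

Key-timestep trajectory:
   step    t(s)  obj.x    obj.z    obj.vx   obj.vz 
     99  0.2215   +0.120  +0.040  +0.797  -0.265
    199  0.4452   +0.389  -0.049  +1.601  -0.533
    299  0.6689   +0.837  -0.198  +2.406  -0.800


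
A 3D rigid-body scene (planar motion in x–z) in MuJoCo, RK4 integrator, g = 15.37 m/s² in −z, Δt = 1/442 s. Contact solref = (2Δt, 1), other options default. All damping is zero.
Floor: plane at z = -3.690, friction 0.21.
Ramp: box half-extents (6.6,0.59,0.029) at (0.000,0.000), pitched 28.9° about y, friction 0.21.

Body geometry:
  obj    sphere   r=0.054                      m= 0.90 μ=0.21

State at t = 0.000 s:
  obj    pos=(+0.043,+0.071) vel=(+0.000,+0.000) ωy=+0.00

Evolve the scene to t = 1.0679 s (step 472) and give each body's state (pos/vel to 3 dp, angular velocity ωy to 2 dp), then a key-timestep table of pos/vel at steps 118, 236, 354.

State at t = 1.0679 s:
  obj    pos=(+2.692,-1.391) vel=(+4.960,-2.738) ωy=+104.91

Key-timestep trajectory:
   step    t(s)  obj.x    obj.z    obj.vx   obj.vz 
    118  0.2670   +0.209  -0.020  +1.240  -0.685
    236  0.5339   +0.705  -0.295  +2.480  -1.369
    354  0.8009   +1.533  -0.751  +3.720  -2.054
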